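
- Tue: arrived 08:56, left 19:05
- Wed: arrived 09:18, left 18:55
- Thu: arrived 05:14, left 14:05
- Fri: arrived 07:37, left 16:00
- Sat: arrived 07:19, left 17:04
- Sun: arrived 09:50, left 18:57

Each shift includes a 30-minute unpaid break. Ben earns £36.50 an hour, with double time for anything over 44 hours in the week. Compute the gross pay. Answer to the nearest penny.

£2253.27

Tue: 08:56–19:05 = 10 h 9 min; less 30 min break → 9 h 39 min
Wed: 09:18–18:55 = 9 h 37 min; less 30 min break → 9 h 7 min
Thu: 05:14–14:05 = 8 h 51 min; less 30 min break → 8 h 21 min
Fri: 07:37–16:00 = 8 h 23 min; less 30 min break → 7 h 53 min
Sat: 07:19–17:04 = 9 h 45 min; less 30 min break → 9 h 15 min
Sun: 09:50–18:57 = 9 h 7 min; less 30 min break → 8 h 37 min
Total worked: 52 h 52 min = 3172 min.
Regular 44 h 0 min = 2640 min at £36.50/h; overtime 8 h 52 min = 532 min at £73.00/h.
Pay = (2640 × £36.50 + 532 × £73.00) ÷ 60 = £2253.27.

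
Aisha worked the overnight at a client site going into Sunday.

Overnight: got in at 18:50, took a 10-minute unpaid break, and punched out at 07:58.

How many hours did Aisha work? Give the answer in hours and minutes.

12 h 58 min

Overnight: 18:50 → midnight = 5 h 10 min; midnight → 07:58 = 7 h 58 min; span 13 h 8 min; less 10 min break → 12 h 58 min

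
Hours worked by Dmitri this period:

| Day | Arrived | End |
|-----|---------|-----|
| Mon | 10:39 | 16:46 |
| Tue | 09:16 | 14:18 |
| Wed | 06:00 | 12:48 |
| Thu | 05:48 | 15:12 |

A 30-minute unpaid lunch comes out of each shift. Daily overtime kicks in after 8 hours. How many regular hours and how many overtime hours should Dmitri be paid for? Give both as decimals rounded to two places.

Regular 24.45 hours, overtime 0.90 hours

Mon: 10:39–16:46 = 6 h 7 min; less 30 min break → 5 h 37 min
Tue: 09:16–14:18 = 5 h 2 min; less 30 min break → 4 h 32 min
Wed: 06:00–12:48 = 6 h 48 min; less 30 min break → 6 h 18 min
Thu: 05:48–15:12 = 9 h 24 min; less 30 min break → 8 h 54 min
Mon reg 5 h 37 min / OT 0 h 0 min; Tue reg 4 h 32 min / OT 0 h 0 min; Wed reg 6 h 18 min / OT 0 h 0 min; Thu reg 8 h 0 min / OT 0 h 54 min.
Totals: regular 24 h 27 min, overtime 0 h 54 min.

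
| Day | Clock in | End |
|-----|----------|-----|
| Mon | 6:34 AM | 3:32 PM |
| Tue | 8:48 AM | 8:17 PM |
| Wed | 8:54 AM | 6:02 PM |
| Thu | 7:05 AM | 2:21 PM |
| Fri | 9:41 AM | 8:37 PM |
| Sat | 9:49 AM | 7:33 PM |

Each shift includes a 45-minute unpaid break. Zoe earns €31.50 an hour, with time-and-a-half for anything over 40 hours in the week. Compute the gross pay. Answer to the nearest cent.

€1875.04

Mon: 6:34 AM–3:32 PM = 8 h 58 min; less 45 min break → 8 h 13 min
Tue: 8:48 AM–8:17 PM = 11 h 29 min; less 45 min break → 10 h 44 min
Wed: 8:54 AM–6:02 PM = 9 h 8 min; less 45 min break → 8 h 23 min
Thu: 7:05 AM–2:21 PM = 7 h 16 min; less 45 min break → 6 h 31 min
Fri: 9:41 AM–8:37 PM = 10 h 56 min; less 45 min break → 10 h 11 min
Sat: 9:49 AM–7:33 PM = 9 h 44 min; less 45 min break → 8 h 59 min
Total worked: 53 h 1 min = 3181 min.
Regular 40 h 0 min = 2400 min at €31.50/h; overtime 13 h 1 min = 781 min at €47.25/h.
Pay = (2400 × €31.50 + 781 × €47.25) ÷ 60 = €1875.04.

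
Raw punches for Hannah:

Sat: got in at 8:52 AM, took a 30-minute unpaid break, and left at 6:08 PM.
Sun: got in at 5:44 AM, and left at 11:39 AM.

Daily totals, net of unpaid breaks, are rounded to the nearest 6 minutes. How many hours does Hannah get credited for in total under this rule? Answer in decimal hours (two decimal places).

Sat: 8:52 AM–6:08 PM = 9 h 16 min − 30 min = 8 h 46 min → rounds to 8 h 48 min
Sun: 5:44 AM–11:39 AM = 5 h 55 min → rounds to 5 h 54 min
Total credited: 14 h 42 min.

14.70 hours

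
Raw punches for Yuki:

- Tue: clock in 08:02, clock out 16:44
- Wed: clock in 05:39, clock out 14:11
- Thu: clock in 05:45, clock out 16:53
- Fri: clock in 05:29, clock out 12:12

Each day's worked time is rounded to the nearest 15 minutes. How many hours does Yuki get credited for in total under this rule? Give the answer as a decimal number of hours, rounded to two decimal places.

Tue: 08:02–16:44 = 8 h 42 min → rounds to 8 h 45 min
Wed: 05:39–14:11 = 8 h 32 min → rounds to 8 h 30 min
Thu: 05:45–16:53 = 11 h 8 min → rounds to 11 h 15 min
Fri: 05:29–12:12 = 6 h 43 min → rounds to 6 h 45 min
Total credited: 35 h 15 min.

35.25 hours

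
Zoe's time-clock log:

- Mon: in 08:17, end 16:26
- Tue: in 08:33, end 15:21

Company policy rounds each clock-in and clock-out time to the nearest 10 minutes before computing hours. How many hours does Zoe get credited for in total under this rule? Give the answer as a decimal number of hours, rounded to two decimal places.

Mon: in 08:17→08:20, out 16:26→16:30; 8 h 10 min
Tue: in 08:33→08:30, out 15:21→15:20; 6 h 50 min
Total credited: 15 h 0 min.

15.00 hours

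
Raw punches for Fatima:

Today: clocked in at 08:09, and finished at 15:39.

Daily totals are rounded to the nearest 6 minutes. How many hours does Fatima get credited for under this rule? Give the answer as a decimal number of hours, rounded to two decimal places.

Today: 08:09–15:39 = 7 h 30 min → rounds to 7 h 30 min

7.50 hours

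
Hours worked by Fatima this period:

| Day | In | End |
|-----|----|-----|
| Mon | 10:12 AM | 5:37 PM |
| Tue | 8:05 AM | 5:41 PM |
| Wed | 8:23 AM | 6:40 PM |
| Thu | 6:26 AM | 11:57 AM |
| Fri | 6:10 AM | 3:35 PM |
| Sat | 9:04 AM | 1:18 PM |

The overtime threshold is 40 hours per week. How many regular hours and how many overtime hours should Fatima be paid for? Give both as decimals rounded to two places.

Regular 40.00 hours, overtime 6.47 hours

Mon: 10:12 AM–5:37 PM = 7 h 25 min
Tue: 8:05 AM–5:41 PM = 9 h 36 min
Wed: 8:23 AM–6:40 PM = 10 h 17 min
Thu: 6:26 AM–11:57 AM = 5 h 31 min
Fri: 6:10 AM–3:35 PM = 9 h 25 min
Sat: 9:04 AM–1:18 PM = 4 h 14 min
Total worked: 46 h 28 min = 46.47 h.
Threshold 40 h → overtime 6 h 28 min, regular 40 h 0 min.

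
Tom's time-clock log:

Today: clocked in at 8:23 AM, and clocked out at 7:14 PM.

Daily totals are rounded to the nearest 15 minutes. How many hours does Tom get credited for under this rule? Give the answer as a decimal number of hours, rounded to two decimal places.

10.75 hours

Today: 8:23 AM–7:14 PM = 10 h 51 min → rounds to 10 h 45 min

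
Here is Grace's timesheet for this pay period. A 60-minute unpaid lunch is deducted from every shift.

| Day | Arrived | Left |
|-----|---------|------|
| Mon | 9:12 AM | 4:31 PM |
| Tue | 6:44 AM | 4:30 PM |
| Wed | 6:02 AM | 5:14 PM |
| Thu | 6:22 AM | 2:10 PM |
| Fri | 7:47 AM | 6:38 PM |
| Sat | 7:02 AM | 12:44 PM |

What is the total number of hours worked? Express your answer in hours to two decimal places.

Mon: 9:12 AM–4:31 PM = 7 h 19 min; less 60 min break → 6 h 19 min
Tue: 6:44 AM–4:30 PM = 9 h 46 min; less 60 min break → 8 h 46 min
Wed: 6:02 AM–5:14 PM = 11 h 12 min; less 60 min break → 10 h 12 min
Thu: 6:22 AM–2:10 PM = 7 h 48 min; less 60 min break → 6 h 48 min
Fri: 7:47 AM–6:38 PM = 10 h 51 min; less 60 min break → 9 h 51 min
Sat: 7:02 AM–12:44 PM = 5 h 42 min; less 60 min break → 4 h 42 min
Total: 6 h 19 min + 8 h 46 min + 10 h 12 min + 6 h 48 min + 9 h 51 min + 4 h 42 min = 46 h 38 min.

46.63 hours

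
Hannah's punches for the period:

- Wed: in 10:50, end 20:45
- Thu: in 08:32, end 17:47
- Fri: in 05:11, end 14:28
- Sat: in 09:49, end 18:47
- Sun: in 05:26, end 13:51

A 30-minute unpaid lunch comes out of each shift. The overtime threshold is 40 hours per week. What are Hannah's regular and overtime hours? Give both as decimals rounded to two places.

Regular 40.00 hours, overtime 3.33 hours

Wed: 10:50–20:45 = 9 h 55 min; less 30 min break → 9 h 25 min
Thu: 08:32–17:47 = 9 h 15 min; less 30 min break → 8 h 45 min
Fri: 05:11–14:28 = 9 h 17 min; less 30 min break → 8 h 47 min
Sat: 09:49–18:47 = 8 h 58 min; less 30 min break → 8 h 28 min
Sun: 05:26–13:51 = 8 h 25 min; less 30 min break → 7 h 55 min
Total worked: 43 h 20 min = 43.33 h.
Threshold 40 h → overtime 3 h 20 min, regular 40 h 0 min.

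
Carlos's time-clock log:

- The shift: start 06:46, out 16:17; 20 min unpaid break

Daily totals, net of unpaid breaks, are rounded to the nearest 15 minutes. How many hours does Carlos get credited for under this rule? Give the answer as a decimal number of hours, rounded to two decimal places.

9.25 hours

The shift: 06:46–16:17 = 9 h 31 min − 20 min = 9 h 11 min → rounds to 9 h 15 min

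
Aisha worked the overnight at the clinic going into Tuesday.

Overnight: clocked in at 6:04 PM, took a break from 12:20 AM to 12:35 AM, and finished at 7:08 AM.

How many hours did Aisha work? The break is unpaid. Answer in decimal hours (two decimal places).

12.82 hours

Overnight: 6:04 PM → midnight = 5 h 56 min; midnight → 7:08 AM = 7 h 8 min; span 13 h 4 min; less 15 min break → 12 h 49 min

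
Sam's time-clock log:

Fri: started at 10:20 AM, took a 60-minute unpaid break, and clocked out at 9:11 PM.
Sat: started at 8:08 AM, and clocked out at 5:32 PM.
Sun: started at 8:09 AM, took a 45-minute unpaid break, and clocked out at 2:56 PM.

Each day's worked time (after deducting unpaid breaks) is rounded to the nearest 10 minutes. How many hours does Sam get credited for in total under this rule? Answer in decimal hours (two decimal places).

Fri: 10:20 AM–9:11 PM = 10 h 51 min − 60 min = 9 h 51 min → rounds to 9 h 50 min
Sat: 8:08 AM–5:32 PM = 9 h 24 min → rounds to 9 h 20 min
Sun: 8:09 AM–2:56 PM = 6 h 47 min − 45 min = 6 h 2 min → rounds to 6 h 0 min
Total credited: 25 h 10 min.

25.17 hours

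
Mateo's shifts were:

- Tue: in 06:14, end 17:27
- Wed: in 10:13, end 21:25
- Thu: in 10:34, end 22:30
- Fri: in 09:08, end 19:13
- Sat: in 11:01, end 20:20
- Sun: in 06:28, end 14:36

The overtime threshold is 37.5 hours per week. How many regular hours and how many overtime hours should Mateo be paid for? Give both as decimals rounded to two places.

Tue: 06:14–17:27 = 11 h 13 min
Wed: 10:13–21:25 = 11 h 12 min
Thu: 10:34–22:30 = 11 h 56 min
Fri: 09:08–19:13 = 10 h 5 min
Sat: 11:01–20:20 = 9 h 19 min
Sun: 06:28–14:36 = 8 h 8 min
Total worked: 61 h 53 min = 61.88 h.
Threshold 37.5 h → overtime 24 h 23 min, regular 37 h 30 min.

Regular 37.50 hours, overtime 24.38 hours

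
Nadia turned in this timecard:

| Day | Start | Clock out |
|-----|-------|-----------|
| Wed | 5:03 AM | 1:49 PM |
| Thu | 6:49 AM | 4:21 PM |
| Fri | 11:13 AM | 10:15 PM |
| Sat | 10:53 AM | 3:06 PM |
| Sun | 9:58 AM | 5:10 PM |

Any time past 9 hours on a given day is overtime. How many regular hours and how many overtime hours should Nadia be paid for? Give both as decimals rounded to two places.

Wed: 5:03 AM–1:49 PM = 8 h 46 min
Thu: 6:49 AM–4:21 PM = 9 h 32 min
Fri: 11:13 AM–10:15 PM = 11 h 2 min
Sat: 10:53 AM–3:06 PM = 4 h 13 min
Sun: 9:58 AM–5:10 PM = 7 h 12 min
Wed reg 8 h 46 min / OT 0 h 0 min; Thu reg 9 h 0 min / OT 0 h 32 min; Fri reg 9 h 0 min / OT 2 h 2 min; Sat reg 4 h 13 min / OT 0 h 0 min; Sun reg 7 h 12 min / OT 0 h 0 min.
Totals: regular 38 h 11 min, overtime 2 h 34 min.

Regular 38.18 hours, overtime 2.57 hours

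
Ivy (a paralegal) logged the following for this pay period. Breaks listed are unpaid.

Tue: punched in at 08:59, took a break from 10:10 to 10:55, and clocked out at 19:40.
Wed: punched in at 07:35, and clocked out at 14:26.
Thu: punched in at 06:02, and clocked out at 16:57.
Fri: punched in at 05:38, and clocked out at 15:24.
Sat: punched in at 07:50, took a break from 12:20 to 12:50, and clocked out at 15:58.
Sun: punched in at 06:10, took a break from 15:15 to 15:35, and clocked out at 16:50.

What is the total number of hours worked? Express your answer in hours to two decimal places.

Tue: 08:59–19:40 = 10 h 41 min; less 45 min break → 9 h 56 min
Wed: 07:35–14:26 = 6 h 51 min
Thu: 06:02–16:57 = 10 h 55 min
Fri: 05:38–15:24 = 9 h 46 min
Sat: 07:50–15:58 = 8 h 8 min; less 30 min break → 7 h 38 min
Sun: 06:10–16:50 = 10 h 40 min; less 20 min break → 10 h 20 min
Total: 9 h 56 min + 6 h 51 min + 10 h 55 min + 9 h 46 min + 7 h 38 min + 10 h 20 min = 55 h 26 min.

55.43 hours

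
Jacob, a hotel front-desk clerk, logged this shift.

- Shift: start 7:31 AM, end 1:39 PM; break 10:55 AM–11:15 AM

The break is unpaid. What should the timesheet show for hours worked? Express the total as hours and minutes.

5 h 48 min

Shift: 7:31 AM–1:39 PM = 6 h 8 min; less 20 min break → 5 h 48 min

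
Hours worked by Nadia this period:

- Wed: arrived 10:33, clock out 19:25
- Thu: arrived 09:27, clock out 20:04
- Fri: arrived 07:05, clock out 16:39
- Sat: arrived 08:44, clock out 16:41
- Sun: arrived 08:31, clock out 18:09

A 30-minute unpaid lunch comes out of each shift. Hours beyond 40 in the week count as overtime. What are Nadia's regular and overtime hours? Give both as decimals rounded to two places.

Wed: 10:33–19:25 = 8 h 52 min; less 30 min break → 8 h 22 min
Thu: 09:27–20:04 = 10 h 37 min; less 30 min break → 10 h 7 min
Fri: 07:05–16:39 = 9 h 34 min; less 30 min break → 9 h 4 min
Sat: 08:44–16:41 = 7 h 57 min; less 30 min break → 7 h 27 min
Sun: 08:31–18:09 = 9 h 38 min; less 30 min break → 9 h 8 min
Total worked: 44 h 8 min = 44.13 h.
Threshold 40 h → overtime 4 h 8 min, regular 40 h 0 min.

Regular 40.00 hours, overtime 4.13 hours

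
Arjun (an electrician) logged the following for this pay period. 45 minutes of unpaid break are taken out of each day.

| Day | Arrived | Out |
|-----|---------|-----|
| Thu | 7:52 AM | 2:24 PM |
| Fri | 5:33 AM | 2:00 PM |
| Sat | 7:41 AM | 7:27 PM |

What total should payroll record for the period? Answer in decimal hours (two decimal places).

Thu: 7:52 AM–2:24 PM = 6 h 32 min; less 45 min break → 5 h 47 min
Fri: 5:33 AM–2:00 PM = 8 h 27 min; less 45 min break → 7 h 42 min
Sat: 7:41 AM–7:27 PM = 11 h 46 min; less 45 min break → 11 h 1 min
Total: 5 h 47 min + 7 h 42 min + 11 h 1 min = 24 h 30 min.

24.50 hours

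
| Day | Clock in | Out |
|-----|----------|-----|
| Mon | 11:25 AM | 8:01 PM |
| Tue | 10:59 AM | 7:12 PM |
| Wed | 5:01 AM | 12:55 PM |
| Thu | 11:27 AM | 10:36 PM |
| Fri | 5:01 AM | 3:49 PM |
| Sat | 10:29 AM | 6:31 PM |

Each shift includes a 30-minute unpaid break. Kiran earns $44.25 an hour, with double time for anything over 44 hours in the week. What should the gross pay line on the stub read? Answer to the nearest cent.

Mon: 11:25 AM–8:01 PM = 8 h 36 min; less 30 min break → 8 h 6 min
Tue: 10:59 AM–7:12 PM = 8 h 13 min; less 30 min break → 7 h 43 min
Wed: 5:01 AM–12:55 PM = 7 h 54 min; less 30 min break → 7 h 24 min
Thu: 11:27 AM–10:36 PM = 11 h 9 min; less 30 min break → 10 h 39 min
Fri: 5:01 AM–3:49 PM = 10 h 48 min; less 30 min break → 10 h 18 min
Sat: 10:29 AM–6:31 PM = 8 h 2 min; less 30 min break → 7 h 32 min
Total worked: 51 h 42 min = 3102 min.
Regular 44 h 0 min = 2640 min at $44.25/h; overtime 7 h 42 min = 462 min at $88.50/h.
Pay = (2640 × $44.25 + 462 × $88.50) ÷ 60 = $2628.45.

$2628.45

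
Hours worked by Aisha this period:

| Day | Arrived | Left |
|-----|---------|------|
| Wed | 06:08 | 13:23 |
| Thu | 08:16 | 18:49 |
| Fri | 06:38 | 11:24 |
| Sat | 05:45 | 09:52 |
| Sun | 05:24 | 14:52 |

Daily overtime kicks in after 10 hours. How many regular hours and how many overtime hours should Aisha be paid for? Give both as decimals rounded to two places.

Wed: 06:08–13:23 = 7 h 15 min
Thu: 08:16–18:49 = 10 h 33 min
Fri: 06:38–11:24 = 4 h 46 min
Sat: 05:45–09:52 = 4 h 7 min
Sun: 05:24–14:52 = 9 h 28 min
Wed reg 7 h 15 min / OT 0 h 0 min; Thu reg 10 h 0 min / OT 0 h 33 min; Fri reg 4 h 46 min / OT 0 h 0 min; Sat reg 4 h 7 min / OT 0 h 0 min; Sun reg 9 h 28 min / OT 0 h 0 min.
Totals: regular 35 h 36 min, overtime 0 h 33 min.

Regular 35.60 hours, overtime 0.55 hours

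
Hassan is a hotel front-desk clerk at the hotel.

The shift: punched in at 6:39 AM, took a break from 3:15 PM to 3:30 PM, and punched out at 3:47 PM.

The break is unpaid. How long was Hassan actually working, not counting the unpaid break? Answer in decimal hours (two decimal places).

The shift: 6:39 AM–3:47 PM = 9 h 8 min; less 15 min break → 8 h 53 min

8.88 hours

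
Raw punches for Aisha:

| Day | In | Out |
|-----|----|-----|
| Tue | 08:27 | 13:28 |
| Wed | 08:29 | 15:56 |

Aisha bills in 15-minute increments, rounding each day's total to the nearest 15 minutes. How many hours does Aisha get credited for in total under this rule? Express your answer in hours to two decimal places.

Tue: 08:27–13:28 = 5 h 1 min → rounds to 5 h 0 min
Wed: 08:29–15:56 = 7 h 27 min → rounds to 7 h 30 min
Total credited: 12 h 30 min.

12.50 hours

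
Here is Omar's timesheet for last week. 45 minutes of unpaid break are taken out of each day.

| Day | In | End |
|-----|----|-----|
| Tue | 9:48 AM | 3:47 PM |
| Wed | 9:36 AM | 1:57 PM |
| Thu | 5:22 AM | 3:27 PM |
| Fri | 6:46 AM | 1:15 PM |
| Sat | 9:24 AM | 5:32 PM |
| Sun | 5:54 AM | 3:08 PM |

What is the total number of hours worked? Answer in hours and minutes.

39 h 46 min

Tue: 9:48 AM–3:47 PM = 5 h 59 min; less 45 min break → 5 h 14 min
Wed: 9:36 AM–1:57 PM = 4 h 21 min; less 45 min break → 3 h 36 min
Thu: 5:22 AM–3:27 PM = 10 h 5 min; less 45 min break → 9 h 20 min
Fri: 6:46 AM–1:15 PM = 6 h 29 min; less 45 min break → 5 h 44 min
Sat: 9:24 AM–5:32 PM = 8 h 8 min; less 45 min break → 7 h 23 min
Sun: 5:54 AM–3:08 PM = 9 h 14 min; less 45 min break → 8 h 29 min
Total: 5 h 14 min + 3 h 36 min + 9 h 20 min + 5 h 44 min + 7 h 23 min + 8 h 29 min = 39 h 46 min.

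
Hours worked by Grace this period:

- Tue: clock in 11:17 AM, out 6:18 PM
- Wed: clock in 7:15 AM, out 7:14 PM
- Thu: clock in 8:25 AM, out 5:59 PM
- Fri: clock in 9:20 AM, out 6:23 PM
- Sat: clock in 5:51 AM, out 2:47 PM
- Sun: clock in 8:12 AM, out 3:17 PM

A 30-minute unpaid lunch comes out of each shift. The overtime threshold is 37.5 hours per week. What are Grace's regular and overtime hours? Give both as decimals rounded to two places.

Tue: 11:17 AM–6:18 PM = 7 h 1 min; less 30 min break → 6 h 31 min
Wed: 7:15 AM–7:14 PM = 11 h 59 min; less 30 min break → 11 h 29 min
Thu: 8:25 AM–5:59 PM = 9 h 34 min; less 30 min break → 9 h 4 min
Fri: 9:20 AM–6:23 PM = 9 h 3 min; less 30 min break → 8 h 33 min
Sat: 5:51 AM–2:47 PM = 8 h 56 min; less 30 min break → 8 h 26 min
Sun: 8:12 AM–3:17 PM = 7 h 5 min; less 30 min break → 6 h 35 min
Total worked: 50 h 38 min = 50.63 h.
Threshold 37.5 h → overtime 13 h 8 min, regular 37 h 30 min.

Regular 37.50 hours, overtime 13.13 hours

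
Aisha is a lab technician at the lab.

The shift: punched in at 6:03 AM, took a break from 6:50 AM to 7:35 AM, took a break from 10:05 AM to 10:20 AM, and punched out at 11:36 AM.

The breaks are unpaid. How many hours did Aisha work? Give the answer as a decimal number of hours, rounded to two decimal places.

The shift: 6:03 AM–11:36 AM = 5 h 33 min; less 60 min break → 4 h 33 min

4.55 hours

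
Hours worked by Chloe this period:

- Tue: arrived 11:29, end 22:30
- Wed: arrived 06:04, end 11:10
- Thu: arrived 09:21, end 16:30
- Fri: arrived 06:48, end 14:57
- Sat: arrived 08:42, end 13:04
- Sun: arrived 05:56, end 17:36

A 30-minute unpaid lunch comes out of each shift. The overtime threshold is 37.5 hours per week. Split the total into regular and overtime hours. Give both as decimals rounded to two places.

Tue: 11:29–22:30 = 11 h 1 min; less 30 min break → 10 h 31 min
Wed: 06:04–11:10 = 5 h 6 min; less 30 min break → 4 h 36 min
Thu: 09:21–16:30 = 7 h 9 min; less 30 min break → 6 h 39 min
Fri: 06:48–14:57 = 8 h 9 min; less 30 min break → 7 h 39 min
Sat: 08:42–13:04 = 4 h 22 min; less 30 min break → 3 h 52 min
Sun: 05:56–17:36 = 11 h 40 min; less 30 min break → 11 h 10 min
Total worked: 44 h 27 min = 44.45 h.
Threshold 37.5 h → overtime 6 h 57 min, regular 37 h 30 min.

Regular 37.50 hours, overtime 6.95 hours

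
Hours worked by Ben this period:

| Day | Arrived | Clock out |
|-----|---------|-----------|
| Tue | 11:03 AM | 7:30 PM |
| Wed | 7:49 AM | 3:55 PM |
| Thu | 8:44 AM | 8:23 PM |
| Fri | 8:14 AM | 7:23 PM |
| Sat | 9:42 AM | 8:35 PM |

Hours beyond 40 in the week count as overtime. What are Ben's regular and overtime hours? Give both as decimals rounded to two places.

Tue: 11:03 AM–7:30 PM = 8 h 27 min
Wed: 7:49 AM–3:55 PM = 8 h 6 min
Thu: 8:44 AM–8:23 PM = 11 h 39 min
Fri: 8:14 AM–7:23 PM = 11 h 9 min
Sat: 9:42 AM–8:35 PM = 10 h 53 min
Total worked: 50 h 14 min = 50.23 h.
Threshold 40 h → overtime 10 h 14 min, regular 40 h 0 min.

Regular 40.00 hours, overtime 10.23 hours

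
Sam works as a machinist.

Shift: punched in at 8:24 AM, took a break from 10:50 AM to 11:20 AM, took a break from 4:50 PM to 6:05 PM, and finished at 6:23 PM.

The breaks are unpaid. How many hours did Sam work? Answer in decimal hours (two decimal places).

Shift: 8:24 AM–6:23 PM = 9 h 59 min; less 105 min break → 8 h 14 min

8.23 hours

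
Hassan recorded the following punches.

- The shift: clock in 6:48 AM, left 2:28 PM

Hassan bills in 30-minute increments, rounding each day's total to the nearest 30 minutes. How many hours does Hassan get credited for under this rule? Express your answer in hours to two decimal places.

The shift: 6:48 AM–2:28 PM = 7 h 40 min → rounds to 7 h 30 min

7.50 hours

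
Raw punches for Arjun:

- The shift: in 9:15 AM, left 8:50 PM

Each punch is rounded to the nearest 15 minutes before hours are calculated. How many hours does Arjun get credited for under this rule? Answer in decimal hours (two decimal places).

11.50 hours

The shift: in 9:15 AM→9:15 AM, out 8:50 PM→8:45 PM; 11 h 30 min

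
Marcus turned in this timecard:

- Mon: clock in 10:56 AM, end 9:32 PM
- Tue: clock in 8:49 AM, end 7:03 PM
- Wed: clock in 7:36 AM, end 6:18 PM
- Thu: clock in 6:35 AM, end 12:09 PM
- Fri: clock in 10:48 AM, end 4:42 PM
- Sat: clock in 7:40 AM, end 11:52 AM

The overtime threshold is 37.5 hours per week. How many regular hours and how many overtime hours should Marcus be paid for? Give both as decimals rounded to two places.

Mon: 10:56 AM–9:32 PM = 10 h 36 min
Tue: 8:49 AM–7:03 PM = 10 h 14 min
Wed: 7:36 AM–6:18 PM = 10 h 42 min
Thu: 6:35 AM–12:09 PM = 5 h 34 min
Fri: 10:48 AM–4:42 PM = 5 h 54 min
Sat: 7:40 AM–11:52 AM = 4 h 12 min
Total worked: 47 h 12 min = 47.20 h.
Threshold 37.5 h → overtime 9 h 42 min, regular 37 h 30 min.

Regular 37.50 hours, overtime 9.70 hours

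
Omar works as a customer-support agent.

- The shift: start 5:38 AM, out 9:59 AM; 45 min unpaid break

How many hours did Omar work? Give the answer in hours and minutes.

3 h 36 min

The shift: 5:38 AM–9:59 AM = 4 h 21 min; less 45 min break → 3 h 36 min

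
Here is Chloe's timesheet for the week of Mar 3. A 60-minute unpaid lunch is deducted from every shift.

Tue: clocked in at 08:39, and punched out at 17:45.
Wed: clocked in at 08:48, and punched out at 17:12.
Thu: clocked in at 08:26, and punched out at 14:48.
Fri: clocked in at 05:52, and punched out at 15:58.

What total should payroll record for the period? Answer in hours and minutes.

Tue: 08:39–17:45 = 9 h 6 min; less 60 min break → 8 h 6 min
Wed: 08:48–17:12 = 8 h 24 min; less 60 min break → 7 h 24 min
Thu: 08:26–14:48 = 6 h 22 min; less 60 min break → 5 h 22 min
Fri: 05:52–15:58 = 10 h 6 min; less 60 min break → 9 h 6 min
Total: 8 h 6 min + 7 h 24 min + 5 h 22 min + 9 h 6 min = 29 h 58 min.

29 h 58 min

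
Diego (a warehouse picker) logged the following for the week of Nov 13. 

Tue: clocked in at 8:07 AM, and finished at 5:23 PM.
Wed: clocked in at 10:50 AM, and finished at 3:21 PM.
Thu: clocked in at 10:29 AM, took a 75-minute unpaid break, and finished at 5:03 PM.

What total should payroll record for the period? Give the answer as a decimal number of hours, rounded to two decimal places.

Tue: 8:07 AM–5:23 PM = 9 h 16 min
Wed: 10:50 AM–3:21 PM = 4 h 31 min
Thu: 10:29 AM–5:03 PM = 6 h 34 min; less 75 min break → 5 h 19 min
Total: 9 h 16 min + 4 h 31 min + 5 h 19 min = 19 h 6 min.

19.10 hours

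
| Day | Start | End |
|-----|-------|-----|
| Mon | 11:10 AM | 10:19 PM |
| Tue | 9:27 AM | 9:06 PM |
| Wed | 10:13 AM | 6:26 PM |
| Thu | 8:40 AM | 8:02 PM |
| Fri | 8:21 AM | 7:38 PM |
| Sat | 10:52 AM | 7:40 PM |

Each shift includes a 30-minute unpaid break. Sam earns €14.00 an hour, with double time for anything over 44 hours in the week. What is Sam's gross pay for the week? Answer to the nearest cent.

€1049.07

Mon: 11:10 AM–10:19 PM = 11 h 9 min; less 30 min break → 10 h 39 min
Tue: 9:27 AM–9:06 PM = 11 h 39 min; less 30 min break → 11 h 9 min
Wed: 10:13 AM–6:26 PM = 8 h 13 min; less 30 min break → 7 h 43 min
Thu: 8:40 AM–8:02 PM = 11 h 22 min; less 30 min break → 10 h 52 min
Fri: 8:21 AM–7:38 PM = 11 h 17 min; less 30 min break → 10 h 47 min
Sat: 10:52 AM–7:40 PM = 8 h 48 min; less 30 min break → 8 h 18 min
Total worked: 59 h 28 min = 3568 min.
Regular 44 h 0 min = 2640 min at €14.00/h; overtime 15 h 28 min = 928 min at €28.00/h.
Pay = (2640 × €14.00 + 928 × €28.00) ÷ 60 = €1049.07.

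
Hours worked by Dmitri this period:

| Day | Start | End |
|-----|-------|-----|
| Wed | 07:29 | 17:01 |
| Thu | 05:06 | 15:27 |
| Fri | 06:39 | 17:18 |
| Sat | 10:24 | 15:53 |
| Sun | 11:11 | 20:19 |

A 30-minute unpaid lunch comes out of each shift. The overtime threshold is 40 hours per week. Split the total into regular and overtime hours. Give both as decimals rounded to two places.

Regular 40.00 hours, overtime 2.65 hours

Wed: 07:29–17:01 = 9 h 32 min; less 30 min break → 9 h 2 min
Thu: 05:06–15:27 = 10 h 21 min; less 30 min break → 9 h 51 min
Fri: 06:39–17:18 = 10 h 39 min; less 30 min break → 10 h 9 min
Sat: 10:24–15:53 = 5 h 29 min; less 30 min break → 4 h 59 min
Sun: 11:11–20:19 = 9 h 8 min; less 30 min break → 8 h 38 min
Total worked: 42 h 39 min = 42.65 h.
Threshold 40 h → overtime 2 h 39 min, regular 40 h 0 min.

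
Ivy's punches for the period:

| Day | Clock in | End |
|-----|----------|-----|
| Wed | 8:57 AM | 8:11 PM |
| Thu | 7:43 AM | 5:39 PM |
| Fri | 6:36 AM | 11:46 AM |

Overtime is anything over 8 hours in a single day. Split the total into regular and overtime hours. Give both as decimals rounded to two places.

Regular 21.17 hours, overtime 5.17 hours

Wed: 8:57 AM–8:11 PM = 11 h 14 min
Thu: 7:43 AM–5:39 PM = 9 h 56 min
Fri: 6:36 AM–11:46 AM = 5 h 10 min
Wed reg 8 h 0 min / OT 3 h 14 min; Thu reg 8 h 0 min / OT 1 h 56 min; Fri reg 5 h 10 min / OT 0 h 0 min.
Totals: regular 21 h 10 min, overtime 5 h 10 min.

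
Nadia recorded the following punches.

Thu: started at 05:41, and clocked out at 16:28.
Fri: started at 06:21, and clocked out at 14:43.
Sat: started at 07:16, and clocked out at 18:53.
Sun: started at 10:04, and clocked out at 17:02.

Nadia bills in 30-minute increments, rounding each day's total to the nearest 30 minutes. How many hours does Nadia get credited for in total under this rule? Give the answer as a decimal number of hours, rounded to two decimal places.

38.00 hours

Thu: 05:41–16:28 = 10 h 47 min → rounds to 11 h 0 min
Fri: 06:21–14:43 = 8 h 22 min → rounds to 8 h 30 min
Sat: 07:16–18:53 = 11 h 37 min → rounds to 11 h 30 min
Sun: 10:04–17:02 = 6 h 58 min → rounds to 7 h 0 min
Total credited: 38 h 0 min.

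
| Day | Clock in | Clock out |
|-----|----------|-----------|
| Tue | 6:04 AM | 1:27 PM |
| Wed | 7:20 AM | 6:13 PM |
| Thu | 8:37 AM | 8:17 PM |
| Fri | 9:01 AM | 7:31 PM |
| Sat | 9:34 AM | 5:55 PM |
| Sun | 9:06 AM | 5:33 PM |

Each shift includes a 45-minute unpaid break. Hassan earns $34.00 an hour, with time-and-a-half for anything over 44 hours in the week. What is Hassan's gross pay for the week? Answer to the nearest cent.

$1941.40

Tue: 6:04 AM–1:27 PM = 7 h 23 min; less 45 min break → 6 h 38 min
Wed: 7:20 AM–6:13 PM = 10 h 53 min; less 45 min break → 10 h 8 min
Thu: 8:37 AM–8:17 PM = 11 h 40 min; less 45 min break → 10 h 55 min
Fri: 9:01 AM–7:31 PM = 10 h 30 min; less 45 min break → 9 h 45 min
Sat: 9:34 AM–5:55 PM = 8 h 21 min; less 45 min break → 7 h 36 min
Sun: 9:06 AM–5:33 PM = 8 h 27 min; less 45 min break → 7 h 42 min
Total worked: 52 h 44 min = 3164 min.
Regular 44 h 0 min = 2640 min at $34.00/h; overtime 8 h 44 min = 524 min at $51.00/h.
Pay = (2640 × $34.00 + 524 × $51.00) ÷ 60 = $1941.40.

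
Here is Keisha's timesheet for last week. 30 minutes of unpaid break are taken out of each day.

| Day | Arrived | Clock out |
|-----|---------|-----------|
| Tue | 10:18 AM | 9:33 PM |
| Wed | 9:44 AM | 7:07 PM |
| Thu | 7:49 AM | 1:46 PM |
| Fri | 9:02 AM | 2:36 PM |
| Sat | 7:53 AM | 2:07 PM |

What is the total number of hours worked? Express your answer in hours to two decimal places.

35.88 hours

Tue: 10:18 AM–9:33 PM = 11 h 15 min; less 30 min break → 10 h 45 min
Wed: 9:44 AM–7:07 PM = 9 h 23 min; less 30 min break → 8 h 53 min
Thu: 7:49 AM–1:46 PM = 5 h 57 min; less 30 min break → 5 h 27 min
Fri: 9:02 AM–2:36 PM = 5 h 34 min; less 30 min break → 5 h 4 min
Sat: 7:53 AM–2:07 PM = 6 h 14 min; less 30 min break → 5 h 44 min
Total: 10 h 45 min + 8 h 53 min + 5 h 27 min + 5 h 4 min + 5 h 44 min = 35 h 53 min.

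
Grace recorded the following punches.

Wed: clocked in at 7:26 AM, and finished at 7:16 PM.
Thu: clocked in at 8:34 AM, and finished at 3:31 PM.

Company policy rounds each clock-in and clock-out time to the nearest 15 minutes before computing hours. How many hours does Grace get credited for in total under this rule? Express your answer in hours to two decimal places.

18.75 hours

Wed: in 7:26 AM→7:30 AM, out 7:16 PM→7:15 PM; 11 h 45 min
Thu: in 8:34 AM→8:30 AM, out 3:31 PM→3:30 PM; 7 h 0 min
Total credited: 18 h 45 min.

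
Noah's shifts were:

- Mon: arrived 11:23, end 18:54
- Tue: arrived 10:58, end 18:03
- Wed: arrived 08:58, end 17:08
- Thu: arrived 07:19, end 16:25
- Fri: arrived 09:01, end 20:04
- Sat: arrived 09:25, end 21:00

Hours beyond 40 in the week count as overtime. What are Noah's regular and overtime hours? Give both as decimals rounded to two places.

Regular 40.00 hours, overtime 14.50 hours

Mon: 11:23–18:54 = 7 h 31 min
Tue: 10:58–18:03 = 7 h 5 min
Wed: 08:58–17:08 = 8 h 10 min
Thu: 07:19–16:25 = 9 h 6 min
Fri: 09:01–20:04 = 11 h 3 min
Sat: 09:25–21:00 = 11 h 35 min
Total worked: 54 h 30 min = 54.50 h.
Threshold 40 h → overtime 14 h 30 min, regular 40 h 0 min.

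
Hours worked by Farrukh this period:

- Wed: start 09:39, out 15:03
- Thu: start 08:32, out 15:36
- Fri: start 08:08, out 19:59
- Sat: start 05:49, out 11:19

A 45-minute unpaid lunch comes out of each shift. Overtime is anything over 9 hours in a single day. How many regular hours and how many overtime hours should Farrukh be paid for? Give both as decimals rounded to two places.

Wed: 09:39–15:03 = 5 h 24 min; less 45 min break → 4 h 39 min
Thu: 08:32–15:36 = 7 h 4 min; less 45 min break → 6 h 19 min
Fri: 08:08–19:59 = 11 h 51 min; less 45 min break → 11 h 6 min
Sat: 05:49–11:19 = 5 h 30 min; less 45 min break → 4 h 45 min
Wed reg 4 h 39 min / OT 0 h 0 min; Thu reg 6 h 19 min / OT 0 h 0 min; Fri reg 9 h 0 min / OT 2 h 6 min; Sat reg 4 h 45 min / OT 0 h 0 min.
Totals: regular 24 h 43 min, overtime 2 h 6 min.

Regular 24.72 hours, overtime 2.10 hours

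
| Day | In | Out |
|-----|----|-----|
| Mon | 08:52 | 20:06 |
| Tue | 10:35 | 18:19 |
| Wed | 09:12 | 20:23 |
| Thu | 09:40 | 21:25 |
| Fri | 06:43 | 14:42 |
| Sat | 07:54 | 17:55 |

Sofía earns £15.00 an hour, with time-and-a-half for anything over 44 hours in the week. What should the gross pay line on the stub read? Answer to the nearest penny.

£1017.75

Mon: 08:52–20:06 = 11 h 14 min
Tue: 10:35–18:19 = 7 h 44 min
Wed: 09:12–20:23 = 11 h 11 min
Thu: 09:40–21:25 = 11 h 45 min
Fri: 06:43–14:42 = 7 h 59 min
Sat: 07:54–17:55 = 10 h 1 min
Total worked: 59 h 54 min = 3594 min.
Regular 44 h 0 min = 2640 min at £15.00/h; overtime 15 h 54 min = 954 min at £22.50/h.
Pay = (2640 × £15.00 + 954 × £22.50) ÷ 60 = £1017.75.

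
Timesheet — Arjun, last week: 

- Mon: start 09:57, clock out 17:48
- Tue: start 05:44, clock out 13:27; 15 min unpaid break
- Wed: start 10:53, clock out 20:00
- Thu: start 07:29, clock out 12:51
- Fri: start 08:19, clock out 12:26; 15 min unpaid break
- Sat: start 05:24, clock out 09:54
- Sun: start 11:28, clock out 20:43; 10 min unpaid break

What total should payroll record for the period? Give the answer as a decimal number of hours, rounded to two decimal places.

Mon: 09:57–17:48 = 7 h 51 min
Tue: 05:44–13:27 = 7 h 43 min; less 15 min break → 7 h 28 min
Wed: 10:53–20:00 = 9 h 7 min
Thu: 07:29–12:51 = 5 h 22 min
Fri: 08:19–12:26 = 4 h 7 min; less 15 min break → 3 h 52 min
Sat: 05:24–09:54 = 4 h 30 min
Sun: 11:28–20:43 = 9 h 15 min; less 10 min break → 9 h 5 min
Total: 7 h 51 min + 7 h 28 min + 9 h 7 min + 5 h 22 min + 3 h 52 min + 4 h 30 min + 9 h 5 min = 47 h 15 min.

47.25 hours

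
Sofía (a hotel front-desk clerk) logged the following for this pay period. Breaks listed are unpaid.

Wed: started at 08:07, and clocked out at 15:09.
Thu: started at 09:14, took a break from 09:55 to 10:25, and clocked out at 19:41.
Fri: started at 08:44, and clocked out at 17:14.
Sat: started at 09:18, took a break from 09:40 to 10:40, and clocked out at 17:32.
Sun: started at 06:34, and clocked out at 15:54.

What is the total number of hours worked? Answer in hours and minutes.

42 h 3 min

Wed: 08:07–15:09 = 7 h 2 min
Thu: 09:14–19:41 = 10 h 27 min; less 30 min break → 9 h 57 min
Fri: 08:44–17:14 = 8 h 30 min
Sat: 09:18–17:32 = 8 h 14 min; less 60 min break → 7 h 14 min
Sun: 06:34–15:54 = 9 h 20 min
Total: 7 h 2 min + 9 h 57 min + 8 h 30 min + 7 h 14 min + 9 h 20 min = 42 h 3 min.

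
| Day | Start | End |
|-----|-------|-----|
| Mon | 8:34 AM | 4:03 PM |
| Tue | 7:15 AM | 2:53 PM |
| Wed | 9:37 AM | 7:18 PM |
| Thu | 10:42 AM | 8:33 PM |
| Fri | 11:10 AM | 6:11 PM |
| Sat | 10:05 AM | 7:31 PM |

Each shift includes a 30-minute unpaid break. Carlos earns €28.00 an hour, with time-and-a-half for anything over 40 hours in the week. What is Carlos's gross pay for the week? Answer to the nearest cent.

€1460.20

Mon: 8:34 AM–4:03 PM = 7 h 29 min; less 30 min break → 6 h 59 min
Tue: 7:15 AM–2:53 PM = 7 h 38 min; less 30 min break → 7 h 8 min
Wed: 9:37 AM–7:18 PM = 9 h 41 min; less 30 min break → 9 h 11 min
Thu: 10:42 AM–8:33 PM = 9 h 51 min; less 30 min break → 9 h 21 min
Fri: 11:10 AM–6:11 PM = 7 h 1 min; less 30 min break → 6 h 31 min
Sat: 10:05 AM–7:31 PM = 9 h 26 min; less 30 min break → 8 h 56 min
Total worked: 48 h 6 min = 2886 min.
Regular 40 h 0 min = 2400 min at €28.00/h; overtime 8 h 6 min = 486 min at €42.00/h.
Pay = (2400 × €28.00 + 486 × €42.00) ÷ 60 = €1460.20.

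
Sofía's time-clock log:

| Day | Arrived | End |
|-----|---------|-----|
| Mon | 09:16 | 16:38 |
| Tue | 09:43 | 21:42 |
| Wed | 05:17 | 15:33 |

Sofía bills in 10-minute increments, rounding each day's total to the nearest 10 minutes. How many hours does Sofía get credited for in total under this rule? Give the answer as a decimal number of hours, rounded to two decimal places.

29.67 hours

Mon: 09:16–16:38 = 7 h 22 min → rounds to 7 h 20 min
Tue: 09:43–21:42 = 11 h 59 min → rounds to 12 h 0 min
Wed: 05:17–15:33 = 10 h 16 min → rounds to 10 h 20 min
Total credited: 29 h 40 min.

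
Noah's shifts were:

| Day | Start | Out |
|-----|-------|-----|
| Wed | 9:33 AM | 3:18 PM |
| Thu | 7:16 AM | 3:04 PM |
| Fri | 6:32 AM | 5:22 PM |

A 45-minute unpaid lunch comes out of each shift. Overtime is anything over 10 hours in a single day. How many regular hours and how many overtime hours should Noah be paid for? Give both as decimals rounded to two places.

Wed: 9:33 AM–3:18 PM = 5 h 45 min; less 45 min break → 5 h 0 min
Thu: 7:16 AM–3:04 PM = 7 h 48 min; less 45 min break → 7 h 3 min
Fri: 6:32 AM–5:22 PM = 10 h 50 min; less 45 min break → 10 h 5 min
Wed reg 5 h 0 min / OT 0 h 0 min; Thu reg 7 h 3 min / OT 0 h 0 min; Fri reg 10 h 0 min / OT 0 h 5 min.
Totals: regular 22 h 3 min, overtime 0 h 5 min.

Regular 22.05 hours, overtime 0.08 hours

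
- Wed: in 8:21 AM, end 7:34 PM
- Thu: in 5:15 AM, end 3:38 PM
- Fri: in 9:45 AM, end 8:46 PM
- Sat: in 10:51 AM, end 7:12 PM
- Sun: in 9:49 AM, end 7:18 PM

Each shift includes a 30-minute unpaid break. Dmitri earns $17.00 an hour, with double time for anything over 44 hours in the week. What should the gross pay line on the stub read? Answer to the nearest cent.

Wed: 8:21 AM–7:34 PM = 11 h 13 min; less 30 min break → 10 h 43 min
Thu: 5:15 AM–3:38 PM = 10 h 23 min; less 30 min break → 9 h 53 min
Fri: 9:45 AM–8:46 PM = 11 h 1 min; less 30 min break → 10 h 31 min
Sat: 10:51 AM–7:12 PM = 8 h 21 min; less 30 min break → 7 h 51 min
Sun: 9:49 AM–7:18 PM = 9 h 29 min; less 30 min break → 8 h 59 min
Total worked: 47 h 57 min = 2877 min.
Regular 44 h 0 min = 2640 min at $17.00/h; overtime 3 h 57 min = 237 min at $34.00/h.
Pay = (2640 × $17.00 + 237 × $34.00) ÷ 60 = $882.30.

$882.30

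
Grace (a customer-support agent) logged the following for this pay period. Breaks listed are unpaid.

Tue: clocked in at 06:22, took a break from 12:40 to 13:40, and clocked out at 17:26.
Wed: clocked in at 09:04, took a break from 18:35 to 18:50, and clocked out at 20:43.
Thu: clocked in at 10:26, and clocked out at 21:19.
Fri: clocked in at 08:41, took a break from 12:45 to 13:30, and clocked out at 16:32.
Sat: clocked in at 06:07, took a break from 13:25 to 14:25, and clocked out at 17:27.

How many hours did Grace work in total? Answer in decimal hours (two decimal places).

Tue: 06:22–17:26 = 11 h 4 min; less 60 min break → 10 h 4 min
Wed: 09:04–20:43 = 11 h 39 min; less 15 min break → 11 h 24 min
Thu: 10:26–21:19 = 10 h 53 min
Fri: 08:41–16:32 = 7 h 51 min; less 45 min break → 7 h 6 min
Sat: 06:07–17:27 = 11 h 20 min; less 60 min break → 10 h 20 min
Total: 10 h 4 min + 11 h 24 min + 10 h 53 min + 7 h 6 min + 10 h 20 min = 49 h 47 min.

49.78 hours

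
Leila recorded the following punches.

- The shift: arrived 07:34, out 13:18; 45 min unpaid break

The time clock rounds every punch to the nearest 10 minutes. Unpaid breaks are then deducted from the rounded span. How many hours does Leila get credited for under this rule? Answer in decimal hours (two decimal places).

5.08 hours

The shift: in 07:34→07:30, out 13:18→13:20; 5 h 50 min − 45 min = 5 h 5 min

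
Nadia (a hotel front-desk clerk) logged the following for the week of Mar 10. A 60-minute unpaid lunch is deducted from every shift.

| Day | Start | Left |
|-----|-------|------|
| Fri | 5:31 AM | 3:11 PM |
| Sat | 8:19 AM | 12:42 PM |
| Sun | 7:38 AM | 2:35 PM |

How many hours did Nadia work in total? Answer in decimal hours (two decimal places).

18.00 hours

Fri: 5:31 AM–3:11 PM = 9 h 40 min; less 60 min break → 8 h 40 min
Sat: 8:19 AM–12:42 PM = 4 h 23 min; less 60 min break → 3 h 23 min
Sun: 7:38 AM–2:35 PM = 6 h 57 min; less 60 min break → 5 h 57 min
Total: 8 h 40 min + 3 h 23 min + 5 h 57 min = 18 h 0 min.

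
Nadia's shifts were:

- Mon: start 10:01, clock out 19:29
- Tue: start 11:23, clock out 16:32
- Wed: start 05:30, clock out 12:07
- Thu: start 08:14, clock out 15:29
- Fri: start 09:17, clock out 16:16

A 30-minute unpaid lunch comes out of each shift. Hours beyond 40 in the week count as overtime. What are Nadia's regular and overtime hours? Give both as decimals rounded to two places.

Regular 32.97 hours, overtime 0.00 hours

Mon: 10:01–19:29 = 9 h 28 min; less 30 min break → 8 h 58 min
Tue: 11:23–16:32 = 5 h 9 min; less 30 min break → 4 h 39 min
Wed: 05:30–12:07 = 6 h 37 min; less 30 min break → 6 h 7 min
Thu: 08:14–15:29 = 7 h 15 min; less 30 min break → 6 h 45 min
Fri: 09:17–16:16 = 6 h 59 min; less 30 min break → 6 h 29 min
Total worked: 32 h 58 min = 32.97 h.
Threshold 40 h → overtime 0 h 0 min, regular 32 h 58 min.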